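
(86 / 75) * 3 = 86 / 25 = 3.44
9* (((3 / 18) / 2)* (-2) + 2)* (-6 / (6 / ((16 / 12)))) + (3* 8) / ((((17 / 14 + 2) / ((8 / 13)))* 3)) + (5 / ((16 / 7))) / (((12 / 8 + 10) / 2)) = -20.09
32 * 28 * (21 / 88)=2352 / 11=213.82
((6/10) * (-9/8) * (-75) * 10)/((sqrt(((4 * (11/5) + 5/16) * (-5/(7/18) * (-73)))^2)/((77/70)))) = 385/5913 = 0.07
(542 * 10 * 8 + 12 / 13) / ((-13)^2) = 563692 / 2197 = 256.57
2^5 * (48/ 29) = 52.97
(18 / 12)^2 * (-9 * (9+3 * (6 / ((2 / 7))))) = -1458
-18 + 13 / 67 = -1193 / 67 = -17.81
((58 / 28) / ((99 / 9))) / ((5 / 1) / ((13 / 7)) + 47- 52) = -377 / 4620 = -0.08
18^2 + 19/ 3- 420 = -89.67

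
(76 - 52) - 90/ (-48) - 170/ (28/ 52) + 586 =16585/ 56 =296.16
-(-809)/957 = 809/957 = 0.85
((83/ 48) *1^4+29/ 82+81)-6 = 151699/ 1968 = 77.08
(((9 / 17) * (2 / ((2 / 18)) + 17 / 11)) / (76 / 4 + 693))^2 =0.00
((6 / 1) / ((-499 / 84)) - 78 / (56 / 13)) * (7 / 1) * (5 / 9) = -445175 / 5988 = -74.34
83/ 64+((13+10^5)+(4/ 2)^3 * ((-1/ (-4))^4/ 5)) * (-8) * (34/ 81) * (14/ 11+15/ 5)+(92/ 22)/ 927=-4682389567061/ 3263040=-1434977.68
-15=-15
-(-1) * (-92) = -92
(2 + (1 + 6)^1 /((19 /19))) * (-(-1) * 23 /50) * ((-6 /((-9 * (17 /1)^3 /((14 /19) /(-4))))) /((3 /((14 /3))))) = -1127 /7001025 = -0.00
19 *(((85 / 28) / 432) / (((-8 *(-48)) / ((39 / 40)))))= 4199 / 12386304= 0.00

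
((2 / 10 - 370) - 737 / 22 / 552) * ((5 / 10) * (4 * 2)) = -2041631 / 1380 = -1479.44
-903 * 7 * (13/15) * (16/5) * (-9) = 3944304/25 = 157772.16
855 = 855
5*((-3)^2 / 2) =45 / 2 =22.50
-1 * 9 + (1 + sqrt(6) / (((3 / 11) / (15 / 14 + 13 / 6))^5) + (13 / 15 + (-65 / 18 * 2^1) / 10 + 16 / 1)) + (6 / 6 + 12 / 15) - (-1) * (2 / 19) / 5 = 17041 / 1710 + 234157455059968 * sqrt(6) / 992436543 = 577947.46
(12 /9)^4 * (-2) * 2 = -1024 /81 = -12.64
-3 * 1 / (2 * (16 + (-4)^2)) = -3 / 64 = -0.05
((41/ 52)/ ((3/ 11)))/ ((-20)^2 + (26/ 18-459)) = -1353/ 26936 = -0.05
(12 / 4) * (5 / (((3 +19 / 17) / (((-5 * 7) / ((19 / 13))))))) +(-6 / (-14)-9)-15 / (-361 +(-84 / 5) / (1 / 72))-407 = -502.80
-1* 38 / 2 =-19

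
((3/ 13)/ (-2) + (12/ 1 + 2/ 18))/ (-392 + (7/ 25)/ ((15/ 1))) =-0.03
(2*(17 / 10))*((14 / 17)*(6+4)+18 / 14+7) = 1966 / 35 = 56.17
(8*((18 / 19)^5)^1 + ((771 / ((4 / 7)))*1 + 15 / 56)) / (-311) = -187972756191 / 43123740184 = -4.36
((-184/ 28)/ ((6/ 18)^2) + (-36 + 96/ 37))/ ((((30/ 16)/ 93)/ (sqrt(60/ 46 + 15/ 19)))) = -1188912 * sqrt(399855)/ 113183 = -6642.32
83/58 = 1.43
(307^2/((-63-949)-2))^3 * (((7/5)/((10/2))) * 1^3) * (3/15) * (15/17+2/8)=-451251873537214211/8862021324000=-50919.75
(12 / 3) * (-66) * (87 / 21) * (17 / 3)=-43384 / 7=-6197.71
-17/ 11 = -1.55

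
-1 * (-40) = 40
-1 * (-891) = 891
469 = 469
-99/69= -33/23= -1.43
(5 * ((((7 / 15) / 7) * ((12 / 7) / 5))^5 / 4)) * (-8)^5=-8388608 / 32826171875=-0.00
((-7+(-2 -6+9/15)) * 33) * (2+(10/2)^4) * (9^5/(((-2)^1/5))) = 43984182924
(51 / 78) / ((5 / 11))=187 / 130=1.44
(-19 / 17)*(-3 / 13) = 57 / 221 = 0.26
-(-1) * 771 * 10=7710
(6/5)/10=0.12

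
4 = 4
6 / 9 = 2 / 3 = 0.67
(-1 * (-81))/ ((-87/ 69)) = -1863/ 29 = -64.24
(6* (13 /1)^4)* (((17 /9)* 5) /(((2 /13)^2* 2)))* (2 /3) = 410278765 /18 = 22793264.72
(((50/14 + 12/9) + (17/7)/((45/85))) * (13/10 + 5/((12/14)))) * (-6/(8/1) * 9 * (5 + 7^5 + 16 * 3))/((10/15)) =-80910297/7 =-11558613.86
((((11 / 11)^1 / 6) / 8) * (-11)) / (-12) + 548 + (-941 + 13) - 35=-239029 / 576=-414.98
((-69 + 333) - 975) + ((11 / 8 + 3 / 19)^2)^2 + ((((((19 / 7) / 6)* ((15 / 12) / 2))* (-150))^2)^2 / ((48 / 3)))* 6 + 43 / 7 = 1212504.06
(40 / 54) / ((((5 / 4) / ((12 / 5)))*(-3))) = -64 / 135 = -0.47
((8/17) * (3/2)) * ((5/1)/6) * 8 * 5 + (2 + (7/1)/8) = 3591/136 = 26.40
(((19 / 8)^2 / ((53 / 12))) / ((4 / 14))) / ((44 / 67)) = 507927 / 74624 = 6.81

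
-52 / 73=-0.71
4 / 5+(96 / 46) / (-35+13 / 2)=1588 / 2185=0.73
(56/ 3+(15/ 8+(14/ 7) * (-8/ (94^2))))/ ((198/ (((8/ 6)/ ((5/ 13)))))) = 14156233/ 39364380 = 0.36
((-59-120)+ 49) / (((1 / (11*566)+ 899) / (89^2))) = -1282219796 / 1119435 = -1145.42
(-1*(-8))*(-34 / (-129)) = 2.11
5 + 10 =15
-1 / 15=-0.07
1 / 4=0.25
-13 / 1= -13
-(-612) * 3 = 1836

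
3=3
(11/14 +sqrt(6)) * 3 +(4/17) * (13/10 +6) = 11.42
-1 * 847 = -847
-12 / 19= -0.63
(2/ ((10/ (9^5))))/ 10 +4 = 59249/ 50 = 1184.98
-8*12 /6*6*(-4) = 384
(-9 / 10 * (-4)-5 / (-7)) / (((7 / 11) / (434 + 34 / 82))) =29584071 / 10045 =2945.15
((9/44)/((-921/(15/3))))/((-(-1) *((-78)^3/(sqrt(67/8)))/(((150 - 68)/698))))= 0.00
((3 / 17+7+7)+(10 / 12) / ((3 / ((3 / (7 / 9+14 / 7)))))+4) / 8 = 3141 / 1360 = 2.31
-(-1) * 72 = 72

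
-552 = -552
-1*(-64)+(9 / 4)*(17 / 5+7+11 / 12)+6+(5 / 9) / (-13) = 893129 / 9360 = 95.42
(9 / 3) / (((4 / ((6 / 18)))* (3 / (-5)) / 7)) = -35 / 12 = -2.92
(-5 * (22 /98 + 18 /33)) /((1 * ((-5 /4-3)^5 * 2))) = 1062400 /765302923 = 0.00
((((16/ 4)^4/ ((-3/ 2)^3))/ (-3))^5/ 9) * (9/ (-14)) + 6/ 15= -90071943732428306/ 122037454035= -738068.03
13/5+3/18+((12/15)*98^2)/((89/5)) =1159867/2670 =434.41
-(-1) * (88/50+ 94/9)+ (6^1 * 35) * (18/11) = 880706/2475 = 355.84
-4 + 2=-2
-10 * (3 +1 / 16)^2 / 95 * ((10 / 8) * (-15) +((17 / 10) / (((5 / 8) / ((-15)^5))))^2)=-40973451560819925 / 9728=-4211909083143.50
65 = 65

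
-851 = -851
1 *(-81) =-81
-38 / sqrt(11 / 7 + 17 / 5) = -19 * sqrt(6090) / 87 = -17.04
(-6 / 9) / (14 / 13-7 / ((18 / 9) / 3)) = 0.07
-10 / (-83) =10 / 83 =0.12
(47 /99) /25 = 47 /2475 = 0.02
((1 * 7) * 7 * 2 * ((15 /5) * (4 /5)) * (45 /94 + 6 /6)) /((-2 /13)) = -531258 /235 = -2260.67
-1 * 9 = -9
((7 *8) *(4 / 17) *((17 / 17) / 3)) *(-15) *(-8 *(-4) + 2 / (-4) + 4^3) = -106960 / 17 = -6291.76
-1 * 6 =-6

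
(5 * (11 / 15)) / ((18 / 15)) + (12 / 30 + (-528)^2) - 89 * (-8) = 25154951 / 90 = 279499.46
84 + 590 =674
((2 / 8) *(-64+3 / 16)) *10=-5105 / 32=-159.53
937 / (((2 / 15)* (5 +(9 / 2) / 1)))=14055 / 19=739.74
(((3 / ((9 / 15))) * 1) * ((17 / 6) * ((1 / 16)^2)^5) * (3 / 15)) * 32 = 17 / 206158430208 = 0.00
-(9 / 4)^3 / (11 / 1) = -729 / 704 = -1.04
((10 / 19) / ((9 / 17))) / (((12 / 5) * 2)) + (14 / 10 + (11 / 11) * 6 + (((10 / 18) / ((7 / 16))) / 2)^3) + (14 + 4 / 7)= 2131677749 / 95017860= 22.43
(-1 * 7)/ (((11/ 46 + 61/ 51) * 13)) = -2346/ 6253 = -0.38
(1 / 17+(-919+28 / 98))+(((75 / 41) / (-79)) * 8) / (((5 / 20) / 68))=-373508280 / 385441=-969.04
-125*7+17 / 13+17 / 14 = -158791 / 182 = -872.48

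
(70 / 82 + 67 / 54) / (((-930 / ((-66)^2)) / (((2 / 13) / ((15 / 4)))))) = -4488616 / 11153025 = -0.40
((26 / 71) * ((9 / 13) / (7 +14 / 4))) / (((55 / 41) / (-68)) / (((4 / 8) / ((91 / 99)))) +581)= 150552 / 3622519187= 0.00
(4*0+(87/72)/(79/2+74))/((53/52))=377/36093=0.01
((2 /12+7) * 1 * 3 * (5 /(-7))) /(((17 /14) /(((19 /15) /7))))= -817 /357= -2.29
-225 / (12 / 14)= -525 / 2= -262.50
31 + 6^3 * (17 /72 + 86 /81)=934 /3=311.33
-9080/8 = -1135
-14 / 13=-1.08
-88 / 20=-22 / 5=-4.40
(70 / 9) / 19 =70 / 171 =0.41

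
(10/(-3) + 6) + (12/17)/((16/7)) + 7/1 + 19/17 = 2263/204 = 11.09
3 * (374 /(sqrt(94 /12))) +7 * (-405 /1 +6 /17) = -48153 /17 +1122 * sqrt(282) /47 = -2431.64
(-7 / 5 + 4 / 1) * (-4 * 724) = -37648 / 5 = -7529.60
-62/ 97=-0.64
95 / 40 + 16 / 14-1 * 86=-4619 / 56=-82.48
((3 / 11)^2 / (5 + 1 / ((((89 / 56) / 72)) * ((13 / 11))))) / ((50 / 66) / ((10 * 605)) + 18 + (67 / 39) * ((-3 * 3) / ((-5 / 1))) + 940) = 44671770 / 25013021955527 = 0.00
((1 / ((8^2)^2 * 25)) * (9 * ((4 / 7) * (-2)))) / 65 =-0.00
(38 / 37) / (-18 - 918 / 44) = -44 / 1665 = -0.03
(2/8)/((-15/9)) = -3/20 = -0.15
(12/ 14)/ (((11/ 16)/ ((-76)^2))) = 554496/ 77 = 7201.25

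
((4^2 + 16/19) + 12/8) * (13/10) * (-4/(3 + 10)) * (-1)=697/95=7.34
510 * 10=5100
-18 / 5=-3.60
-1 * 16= -16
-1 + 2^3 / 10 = -1 / 5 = -0.20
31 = 31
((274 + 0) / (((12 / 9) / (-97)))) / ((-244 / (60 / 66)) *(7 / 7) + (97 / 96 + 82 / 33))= 105248880 / 1398697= 75.25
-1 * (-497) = 497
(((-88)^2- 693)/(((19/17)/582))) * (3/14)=104643891/133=786796.17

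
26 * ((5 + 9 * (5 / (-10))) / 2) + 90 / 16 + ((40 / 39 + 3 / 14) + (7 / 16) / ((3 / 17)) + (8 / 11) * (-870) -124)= -11865985 / 16016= -740.88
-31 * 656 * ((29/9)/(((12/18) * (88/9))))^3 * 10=-4184786565/170368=-24563.22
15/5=3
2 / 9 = 0.22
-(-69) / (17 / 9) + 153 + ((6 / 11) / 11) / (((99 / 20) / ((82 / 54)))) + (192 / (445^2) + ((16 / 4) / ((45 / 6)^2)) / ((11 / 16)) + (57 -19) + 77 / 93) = 2570609863955977 / 11251067015925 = 228.48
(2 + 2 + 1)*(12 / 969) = 20 / 323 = 0.06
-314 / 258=-157 / 129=-1.22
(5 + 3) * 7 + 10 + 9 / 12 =267 / 4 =66.75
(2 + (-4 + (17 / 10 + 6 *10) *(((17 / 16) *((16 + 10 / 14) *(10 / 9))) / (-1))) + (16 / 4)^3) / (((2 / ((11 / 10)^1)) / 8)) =-1423543 / 280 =-5084.08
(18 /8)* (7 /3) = 21 /4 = 5.25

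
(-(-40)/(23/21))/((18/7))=980/69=14.20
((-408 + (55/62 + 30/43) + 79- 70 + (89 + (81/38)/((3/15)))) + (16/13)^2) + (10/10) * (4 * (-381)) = -1820.24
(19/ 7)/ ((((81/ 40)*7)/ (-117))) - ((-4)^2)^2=-122776/ 441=-278.40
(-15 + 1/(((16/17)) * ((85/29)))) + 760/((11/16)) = 959919/880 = 1090.82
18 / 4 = 9 / 2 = 4.50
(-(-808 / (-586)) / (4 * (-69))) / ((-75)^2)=101 / 113720625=0.00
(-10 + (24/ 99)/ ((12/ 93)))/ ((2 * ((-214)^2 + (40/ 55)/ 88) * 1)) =-1474/ 16623951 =-0.00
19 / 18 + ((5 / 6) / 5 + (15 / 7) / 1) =212 / 63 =3.37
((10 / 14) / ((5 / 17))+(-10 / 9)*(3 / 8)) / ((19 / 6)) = 169 / 266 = 0.64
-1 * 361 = -361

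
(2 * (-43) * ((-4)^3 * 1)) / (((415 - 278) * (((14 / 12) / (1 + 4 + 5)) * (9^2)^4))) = 0.00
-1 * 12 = -12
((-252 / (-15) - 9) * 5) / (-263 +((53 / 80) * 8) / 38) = -14820 / 99887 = -0.15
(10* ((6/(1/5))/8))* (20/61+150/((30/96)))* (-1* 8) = -8790000/61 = -144098.36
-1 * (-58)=58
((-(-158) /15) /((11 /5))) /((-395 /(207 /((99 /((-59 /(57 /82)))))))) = 222548 /103455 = 2.15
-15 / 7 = -2.14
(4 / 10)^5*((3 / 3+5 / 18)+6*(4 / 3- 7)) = -9424 / 28125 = -0.34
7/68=0.10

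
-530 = -530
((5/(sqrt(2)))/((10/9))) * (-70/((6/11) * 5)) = -231 * sqrt(2)/4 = -81.67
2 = 2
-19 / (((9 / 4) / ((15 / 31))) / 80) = -30400 / 93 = -326.88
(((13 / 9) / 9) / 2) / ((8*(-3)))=-13 / 3888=-0.00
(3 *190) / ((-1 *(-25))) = 114 / 5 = 22.80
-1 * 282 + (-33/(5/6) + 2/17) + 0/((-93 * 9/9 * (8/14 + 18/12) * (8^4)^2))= -27326/85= -321.48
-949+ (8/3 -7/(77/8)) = -31253/33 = -947.06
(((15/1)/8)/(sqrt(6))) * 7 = 35 * sqrt(6)/16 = 5.36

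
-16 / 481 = -0.03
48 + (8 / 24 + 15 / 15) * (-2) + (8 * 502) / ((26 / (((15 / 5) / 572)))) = 257342 / 5577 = 46.14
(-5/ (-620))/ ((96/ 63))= 21/ 3968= 0.01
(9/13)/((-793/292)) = -2628/10309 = -0.25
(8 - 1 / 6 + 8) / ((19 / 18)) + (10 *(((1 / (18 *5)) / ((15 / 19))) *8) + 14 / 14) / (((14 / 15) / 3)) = 131 / 6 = 21.83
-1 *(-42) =42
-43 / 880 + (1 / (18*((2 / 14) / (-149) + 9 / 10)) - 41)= -3043939139 / 74265840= -40.99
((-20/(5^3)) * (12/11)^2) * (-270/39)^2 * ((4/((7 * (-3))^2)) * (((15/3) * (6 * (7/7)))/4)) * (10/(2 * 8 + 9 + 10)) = -0.18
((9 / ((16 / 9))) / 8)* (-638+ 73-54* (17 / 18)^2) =-99333 / 256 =-388.02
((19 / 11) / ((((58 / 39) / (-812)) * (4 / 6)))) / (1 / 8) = -11317.09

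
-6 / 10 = -3 / 5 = -0.60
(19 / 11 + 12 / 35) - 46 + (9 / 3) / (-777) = -625836 / 14245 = -43.93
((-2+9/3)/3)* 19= 19/3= 6.33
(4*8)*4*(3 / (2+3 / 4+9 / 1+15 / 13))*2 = 59.52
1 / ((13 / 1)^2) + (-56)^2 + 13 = 532182 / 169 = 3149.01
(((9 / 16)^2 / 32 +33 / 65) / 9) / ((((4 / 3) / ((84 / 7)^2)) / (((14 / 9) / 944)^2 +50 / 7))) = 6376103639137 / 143722414080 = 44.36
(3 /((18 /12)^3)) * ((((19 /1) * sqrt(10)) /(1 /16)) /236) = 608 * sqrt(10) /531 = 3.62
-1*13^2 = -169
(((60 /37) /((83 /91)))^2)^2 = 888731494560000 /88944534343681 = 9.99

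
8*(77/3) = 616/3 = 205.33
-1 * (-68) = 68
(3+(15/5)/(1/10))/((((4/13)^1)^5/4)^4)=627163804571066381480433/4294967296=146022952294691.09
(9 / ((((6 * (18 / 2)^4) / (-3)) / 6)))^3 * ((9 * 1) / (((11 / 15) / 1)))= -5 / 5845851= -0.00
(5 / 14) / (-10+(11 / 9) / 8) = -180 / 4963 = -0.04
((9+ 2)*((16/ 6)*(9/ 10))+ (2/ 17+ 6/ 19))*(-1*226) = -6064.36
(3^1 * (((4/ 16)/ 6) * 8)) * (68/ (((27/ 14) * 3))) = 952/ 81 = 11.75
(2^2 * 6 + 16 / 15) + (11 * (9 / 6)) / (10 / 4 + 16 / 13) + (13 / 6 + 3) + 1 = 103759 / 2910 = 35.66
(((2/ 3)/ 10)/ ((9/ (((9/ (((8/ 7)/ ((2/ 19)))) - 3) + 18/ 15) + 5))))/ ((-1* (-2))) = 1531/ 102600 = 0.01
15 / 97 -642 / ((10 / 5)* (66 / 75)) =-778095 / 2134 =-364.62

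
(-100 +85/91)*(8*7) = -72120/13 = -5547.69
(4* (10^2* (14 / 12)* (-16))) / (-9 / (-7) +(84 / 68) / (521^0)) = -26656 / 9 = -2961.78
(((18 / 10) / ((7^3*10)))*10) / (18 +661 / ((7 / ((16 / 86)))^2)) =16641 / 58559270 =0.00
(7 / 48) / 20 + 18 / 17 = 17399 / 16320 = 1.07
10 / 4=5 / 2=2.50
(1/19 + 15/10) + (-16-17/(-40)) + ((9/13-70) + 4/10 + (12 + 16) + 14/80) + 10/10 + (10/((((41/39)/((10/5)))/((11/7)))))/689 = -403602065/7514234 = -53.71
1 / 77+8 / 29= 645 / 2233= 0.29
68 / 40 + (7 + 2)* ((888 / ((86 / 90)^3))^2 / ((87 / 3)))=589312726921983157 / 1833195284210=321467.51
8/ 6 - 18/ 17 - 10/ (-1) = 524/ 51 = 10.27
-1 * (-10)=10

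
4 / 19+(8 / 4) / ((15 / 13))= 554 / 285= 1.94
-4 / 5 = -0.80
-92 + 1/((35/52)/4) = -3012/35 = -86.06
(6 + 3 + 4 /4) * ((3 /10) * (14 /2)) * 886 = 18606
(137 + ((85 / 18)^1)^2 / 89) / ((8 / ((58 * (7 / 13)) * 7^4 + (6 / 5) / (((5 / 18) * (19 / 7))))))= 48226589477717 / 37486800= 1286495.23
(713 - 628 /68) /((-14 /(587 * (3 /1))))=-10534302 /119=-88523.55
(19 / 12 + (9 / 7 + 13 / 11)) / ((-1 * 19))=-197 / 924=-0.21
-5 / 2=-2.50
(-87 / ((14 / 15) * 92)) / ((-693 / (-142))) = -10295 / 49588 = -0.21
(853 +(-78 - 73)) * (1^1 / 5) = 702 / 5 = 140.40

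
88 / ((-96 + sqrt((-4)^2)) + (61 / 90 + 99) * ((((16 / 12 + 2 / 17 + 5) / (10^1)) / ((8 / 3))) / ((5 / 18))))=-2992000 / 176541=-16.95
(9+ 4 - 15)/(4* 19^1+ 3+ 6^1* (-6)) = -2/43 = -0.05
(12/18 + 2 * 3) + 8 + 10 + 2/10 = 373/15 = 24.87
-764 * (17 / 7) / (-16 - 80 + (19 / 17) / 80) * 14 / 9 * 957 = 11269427840 / 391623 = 28776.22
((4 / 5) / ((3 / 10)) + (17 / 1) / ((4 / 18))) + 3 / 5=2393 / 30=79.77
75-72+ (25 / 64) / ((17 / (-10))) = 1507 / 544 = 2.77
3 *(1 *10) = 30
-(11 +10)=-21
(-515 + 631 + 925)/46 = 1041/46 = 22.63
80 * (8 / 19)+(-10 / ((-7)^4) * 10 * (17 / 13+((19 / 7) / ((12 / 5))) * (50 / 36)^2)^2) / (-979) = 47080038559898265235 / 1397667152466801216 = 33.68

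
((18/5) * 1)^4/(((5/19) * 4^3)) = 124659/12500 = 9.97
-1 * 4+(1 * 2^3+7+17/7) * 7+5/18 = 2129/18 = 118.28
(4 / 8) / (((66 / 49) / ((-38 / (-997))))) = 931 / 65802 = 0.01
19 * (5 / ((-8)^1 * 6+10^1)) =-5 / 2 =-2.50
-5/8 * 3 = -15/8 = -1.88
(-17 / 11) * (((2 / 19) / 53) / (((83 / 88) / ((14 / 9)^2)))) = -53312 / 6770061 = -0.01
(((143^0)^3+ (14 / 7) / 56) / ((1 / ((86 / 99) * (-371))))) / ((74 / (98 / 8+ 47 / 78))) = -132512455 / 2285712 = -57.97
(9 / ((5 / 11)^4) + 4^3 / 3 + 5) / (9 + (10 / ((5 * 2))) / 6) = 889364 / 34375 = 25.87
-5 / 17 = -0.29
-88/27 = -3.26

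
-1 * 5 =-5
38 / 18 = 19 / 9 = 2.11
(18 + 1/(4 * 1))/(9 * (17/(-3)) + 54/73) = -5329/14676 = -0.36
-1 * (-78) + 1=79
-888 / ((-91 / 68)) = 60384 / 91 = 663.56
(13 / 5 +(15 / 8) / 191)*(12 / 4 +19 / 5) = 338963 / 19100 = 17.75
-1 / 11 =-0.09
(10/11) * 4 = 40/11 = 3.64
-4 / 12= -1 / 3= -0.33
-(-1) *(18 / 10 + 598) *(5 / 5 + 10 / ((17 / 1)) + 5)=335888 / 85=3951.62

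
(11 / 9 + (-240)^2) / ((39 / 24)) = 4147288 / 117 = 35446.91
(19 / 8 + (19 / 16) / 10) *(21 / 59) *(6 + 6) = 25137 / 2360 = 10.65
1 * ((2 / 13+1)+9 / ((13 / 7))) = 6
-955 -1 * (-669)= -286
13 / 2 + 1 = 15 / 2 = 7.50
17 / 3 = 5.67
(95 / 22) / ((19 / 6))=15 / 11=1.36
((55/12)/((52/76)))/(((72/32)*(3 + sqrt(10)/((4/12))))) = -1045/9477 + 1045*sqrt(10)/9477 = 0.24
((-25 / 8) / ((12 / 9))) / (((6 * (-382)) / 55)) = 1375 / 24448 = 0.06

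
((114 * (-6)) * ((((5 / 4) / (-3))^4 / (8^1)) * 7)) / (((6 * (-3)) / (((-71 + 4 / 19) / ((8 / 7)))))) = -41190625 / 663552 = -62.08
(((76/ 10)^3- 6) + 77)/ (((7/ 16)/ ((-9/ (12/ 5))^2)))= 573723/ 35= 16392.09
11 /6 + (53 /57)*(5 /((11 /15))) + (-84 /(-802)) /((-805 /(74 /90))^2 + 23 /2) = 10786433388831697 /1319756784931398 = 8.17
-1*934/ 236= -467/ 118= -3.96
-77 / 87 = -0.89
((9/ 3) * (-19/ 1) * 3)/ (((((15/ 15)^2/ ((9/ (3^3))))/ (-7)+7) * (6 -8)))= 1197/ 92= 13.01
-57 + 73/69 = -55.94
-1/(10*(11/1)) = -1/110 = -0.01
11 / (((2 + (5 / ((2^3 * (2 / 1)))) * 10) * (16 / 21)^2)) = 4851 / 1312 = 3.70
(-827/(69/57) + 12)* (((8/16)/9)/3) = -15437/1242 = -12.43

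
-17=-17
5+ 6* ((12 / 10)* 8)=313 / 5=62.60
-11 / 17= -0.65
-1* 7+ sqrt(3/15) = -7+ sqrt(5)/5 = -6.55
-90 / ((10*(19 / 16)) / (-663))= 95472 / 19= 5024.84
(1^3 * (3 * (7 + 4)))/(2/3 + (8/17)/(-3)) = 1683/26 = 64.73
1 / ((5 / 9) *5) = 9 / 25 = 0.36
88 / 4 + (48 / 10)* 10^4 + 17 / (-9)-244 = 429985 / 9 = 47776.11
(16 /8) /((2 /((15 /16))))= 15 /16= 0.94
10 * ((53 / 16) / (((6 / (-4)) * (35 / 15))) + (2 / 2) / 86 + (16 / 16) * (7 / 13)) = -62035 / 15652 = -3.96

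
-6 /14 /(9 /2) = -2 /21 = -0.10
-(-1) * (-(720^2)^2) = -268738560000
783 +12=795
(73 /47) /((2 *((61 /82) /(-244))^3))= -27404162.72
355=355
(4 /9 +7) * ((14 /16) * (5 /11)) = 2345 /792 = 2.96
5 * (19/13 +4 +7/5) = 34.31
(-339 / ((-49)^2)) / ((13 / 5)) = -1695 / 31213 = -0.05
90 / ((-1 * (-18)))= 5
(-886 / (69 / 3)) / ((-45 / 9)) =886 / 115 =7.70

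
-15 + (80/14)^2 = 17.65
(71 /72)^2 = 5041 /5184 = 0.97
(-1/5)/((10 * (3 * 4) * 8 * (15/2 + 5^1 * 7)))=-1/204000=-0.00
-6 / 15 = -2 / 5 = -0.40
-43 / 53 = -0.81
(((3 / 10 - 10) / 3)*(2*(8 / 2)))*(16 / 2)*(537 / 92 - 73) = 4794904 / 345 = 13898.27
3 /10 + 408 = 4083 /10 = 408.30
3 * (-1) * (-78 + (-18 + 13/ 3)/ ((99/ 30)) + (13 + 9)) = 5954/ 33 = 180.42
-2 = -2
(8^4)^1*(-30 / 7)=-17554.29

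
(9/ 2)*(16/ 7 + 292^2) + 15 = 2685993/ 7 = 383713.29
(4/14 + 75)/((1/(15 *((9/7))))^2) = 9604575/343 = 28001.68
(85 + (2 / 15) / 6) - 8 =3466 / 45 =77.02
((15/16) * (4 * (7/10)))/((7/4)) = 3/2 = 1.50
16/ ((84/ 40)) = 160/ 21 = 7.62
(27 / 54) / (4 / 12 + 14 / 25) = 75 / 134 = 0.56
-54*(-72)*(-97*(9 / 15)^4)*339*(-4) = 41423109696 / 625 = 66276975.51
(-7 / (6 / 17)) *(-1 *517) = 61523 / 6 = 10253.83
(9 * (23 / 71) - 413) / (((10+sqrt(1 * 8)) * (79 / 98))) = -7133420 / 129007+1426684 * sqrt(2) / 129007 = -39.66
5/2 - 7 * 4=-51/2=-25.50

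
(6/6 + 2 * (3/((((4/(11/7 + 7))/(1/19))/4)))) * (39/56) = 19227/7448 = 2.58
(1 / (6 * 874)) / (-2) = -1 / 10488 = -0.00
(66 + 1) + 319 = 386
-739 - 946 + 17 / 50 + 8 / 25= -84217 / 50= -1684.34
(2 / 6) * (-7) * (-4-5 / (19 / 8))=812 / 57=14.25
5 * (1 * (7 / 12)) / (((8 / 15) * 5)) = 35 / 32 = 1.09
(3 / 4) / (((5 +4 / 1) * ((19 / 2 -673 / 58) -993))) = -0.00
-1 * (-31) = 31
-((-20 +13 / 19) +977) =-18196 / 19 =-957.68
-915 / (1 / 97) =-88755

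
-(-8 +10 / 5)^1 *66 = 396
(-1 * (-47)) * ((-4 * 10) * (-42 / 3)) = 26320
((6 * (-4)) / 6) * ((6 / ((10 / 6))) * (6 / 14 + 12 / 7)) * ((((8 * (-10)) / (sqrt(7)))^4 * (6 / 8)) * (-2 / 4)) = 3317760000 / 343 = 9672769.68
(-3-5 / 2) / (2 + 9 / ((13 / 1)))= -143 / 70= -2.04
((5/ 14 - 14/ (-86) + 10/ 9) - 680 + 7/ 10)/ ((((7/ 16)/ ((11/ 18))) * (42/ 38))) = -15347331472/ 17920035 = -856.43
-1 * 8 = -8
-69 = -69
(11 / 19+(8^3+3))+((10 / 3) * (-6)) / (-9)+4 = 89228 / 171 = 521.80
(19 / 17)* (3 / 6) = 19 / 34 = 0.56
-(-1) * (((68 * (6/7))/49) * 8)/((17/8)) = 1536/343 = 4.48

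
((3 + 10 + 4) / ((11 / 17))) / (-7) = -289 / 77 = -3.75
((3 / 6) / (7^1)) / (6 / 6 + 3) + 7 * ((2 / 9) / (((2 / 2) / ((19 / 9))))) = 14977 / 4536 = 3.30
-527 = -527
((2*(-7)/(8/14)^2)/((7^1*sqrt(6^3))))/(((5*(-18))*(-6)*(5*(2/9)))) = -49*sqrt(6)/172800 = -0.00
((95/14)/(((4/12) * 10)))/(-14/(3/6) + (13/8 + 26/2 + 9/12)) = -114/707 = -0.16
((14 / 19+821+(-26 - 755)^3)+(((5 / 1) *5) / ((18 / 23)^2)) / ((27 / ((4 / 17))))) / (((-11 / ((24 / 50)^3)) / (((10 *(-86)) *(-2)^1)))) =7408701105583297024 / 899353125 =8237811044.00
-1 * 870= -870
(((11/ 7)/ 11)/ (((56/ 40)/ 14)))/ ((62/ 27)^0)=1.43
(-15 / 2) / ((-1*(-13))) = -15 / 26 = -0.58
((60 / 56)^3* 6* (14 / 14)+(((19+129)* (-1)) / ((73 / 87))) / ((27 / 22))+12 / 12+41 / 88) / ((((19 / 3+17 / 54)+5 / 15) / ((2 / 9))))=-2674676987 / 623020398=-4.29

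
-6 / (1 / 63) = -378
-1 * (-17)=17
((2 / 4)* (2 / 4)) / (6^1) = 1 / 24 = 0.04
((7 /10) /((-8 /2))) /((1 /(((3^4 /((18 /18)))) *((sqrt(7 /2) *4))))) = -106.08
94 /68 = 1.38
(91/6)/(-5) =-91/30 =-3.03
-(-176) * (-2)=-352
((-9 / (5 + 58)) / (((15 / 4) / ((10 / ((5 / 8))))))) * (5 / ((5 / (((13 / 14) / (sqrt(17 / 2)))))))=-416 * sqrt(34) / 12495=-0.19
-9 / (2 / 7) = -63 / 2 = -31.50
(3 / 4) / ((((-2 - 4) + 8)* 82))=3 / 656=0.00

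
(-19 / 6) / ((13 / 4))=-38 / 39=-0.97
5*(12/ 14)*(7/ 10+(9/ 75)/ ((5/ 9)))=687/ 175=3.93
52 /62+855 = 26531 /31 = 855.84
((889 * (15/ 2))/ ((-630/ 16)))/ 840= -127/ 630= -0.20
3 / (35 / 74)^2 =16428 / 1225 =13.41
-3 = -3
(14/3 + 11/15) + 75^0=32/5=6.40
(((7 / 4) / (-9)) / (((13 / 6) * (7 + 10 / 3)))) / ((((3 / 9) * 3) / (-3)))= 21 / 806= 0.03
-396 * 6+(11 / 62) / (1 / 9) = -147213 / 62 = -2374.40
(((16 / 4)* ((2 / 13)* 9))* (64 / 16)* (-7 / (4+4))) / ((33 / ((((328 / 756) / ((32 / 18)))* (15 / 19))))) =-615 / 5434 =-0.11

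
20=20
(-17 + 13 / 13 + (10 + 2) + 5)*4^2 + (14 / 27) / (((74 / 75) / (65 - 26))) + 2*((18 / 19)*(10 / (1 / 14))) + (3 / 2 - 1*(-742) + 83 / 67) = 295746461 / 282606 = 1046.50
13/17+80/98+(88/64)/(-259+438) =1895107/1192856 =1.59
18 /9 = 2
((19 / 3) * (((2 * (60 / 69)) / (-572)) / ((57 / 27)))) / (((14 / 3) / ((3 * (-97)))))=13095 / 23023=0.57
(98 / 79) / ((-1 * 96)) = -49 / 3792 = -0.01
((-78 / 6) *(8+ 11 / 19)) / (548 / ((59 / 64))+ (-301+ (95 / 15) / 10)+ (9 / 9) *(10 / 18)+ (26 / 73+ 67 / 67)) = -821387970 / 2179926031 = -0.38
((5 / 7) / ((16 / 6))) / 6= 5 / 112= 0.04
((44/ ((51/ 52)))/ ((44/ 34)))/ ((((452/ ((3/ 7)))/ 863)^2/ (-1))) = -29045991/ 1251362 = -23.21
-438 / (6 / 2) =-146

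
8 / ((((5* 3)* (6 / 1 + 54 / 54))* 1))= 8 / 105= 0.08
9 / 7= 1.29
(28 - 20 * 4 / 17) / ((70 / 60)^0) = 23.29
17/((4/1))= 17/4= 4.25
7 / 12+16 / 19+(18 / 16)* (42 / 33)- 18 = -18989 / 1254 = -15.14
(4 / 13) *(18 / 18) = 4 / 13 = 0.31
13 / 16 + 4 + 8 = 205 / 16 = 12.81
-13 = -13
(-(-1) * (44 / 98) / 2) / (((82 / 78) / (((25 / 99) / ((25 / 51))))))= 221 / 2009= 0.11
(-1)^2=1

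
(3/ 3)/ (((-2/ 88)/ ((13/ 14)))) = -286/ 7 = -40.86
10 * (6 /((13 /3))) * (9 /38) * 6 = 4860 /247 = 19.68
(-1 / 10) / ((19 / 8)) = -4 / 95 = -0.04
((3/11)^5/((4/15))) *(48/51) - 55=-150568105/2737867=-54.99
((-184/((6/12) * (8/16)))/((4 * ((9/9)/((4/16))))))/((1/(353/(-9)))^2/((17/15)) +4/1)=-97444238/8474627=-11.50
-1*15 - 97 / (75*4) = -4597 / 300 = -15.32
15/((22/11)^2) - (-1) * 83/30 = 391/60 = 6.52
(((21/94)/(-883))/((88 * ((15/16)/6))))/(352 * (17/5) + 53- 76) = -0.00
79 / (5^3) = 79 / 125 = 0.63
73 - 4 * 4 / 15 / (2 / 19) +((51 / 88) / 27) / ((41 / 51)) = 3403789 / 54120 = 62.89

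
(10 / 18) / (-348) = -5 / 3132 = -0.00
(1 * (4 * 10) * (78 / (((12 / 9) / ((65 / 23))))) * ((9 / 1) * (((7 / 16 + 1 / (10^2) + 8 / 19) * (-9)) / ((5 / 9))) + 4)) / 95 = -7088056209 / 830300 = -8536.74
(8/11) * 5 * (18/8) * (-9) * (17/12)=-2295/22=-104.32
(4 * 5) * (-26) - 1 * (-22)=-498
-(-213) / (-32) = -213 / 32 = -6.66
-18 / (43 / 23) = -9.63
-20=-20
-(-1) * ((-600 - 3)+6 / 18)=-1808 / 3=-602.67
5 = 5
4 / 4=1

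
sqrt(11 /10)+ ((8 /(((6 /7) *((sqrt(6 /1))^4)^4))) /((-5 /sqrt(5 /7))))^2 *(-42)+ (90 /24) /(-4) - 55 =-73971485366449 /1322395269120+ sqrt(110) /10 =-54.89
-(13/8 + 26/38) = -351/152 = -2.31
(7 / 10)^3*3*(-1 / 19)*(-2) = 1029 / 9500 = 0.11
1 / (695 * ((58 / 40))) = 4 / 4031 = 0.00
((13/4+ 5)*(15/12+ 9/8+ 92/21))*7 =12485/32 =390.16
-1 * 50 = -50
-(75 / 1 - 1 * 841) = 766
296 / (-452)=-74 / 113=-0.65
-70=-70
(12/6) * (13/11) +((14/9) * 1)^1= 3.92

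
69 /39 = 1.77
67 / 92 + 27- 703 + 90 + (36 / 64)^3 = -55120513 / 94208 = -585.09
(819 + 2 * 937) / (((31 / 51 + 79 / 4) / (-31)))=-17030532 / 4153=-4100.78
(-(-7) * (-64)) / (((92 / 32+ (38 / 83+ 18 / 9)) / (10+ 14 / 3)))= -13088768 / 10623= -1232.12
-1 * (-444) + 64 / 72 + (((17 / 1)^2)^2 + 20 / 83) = 83966.13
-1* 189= -189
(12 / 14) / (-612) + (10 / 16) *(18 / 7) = 2293 / 1428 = 1.61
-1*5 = -5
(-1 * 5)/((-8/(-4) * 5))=-1/2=-0.50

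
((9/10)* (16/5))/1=72/25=2.88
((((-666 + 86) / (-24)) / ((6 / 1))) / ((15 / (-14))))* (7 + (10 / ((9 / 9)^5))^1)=-3451 / 54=-63.91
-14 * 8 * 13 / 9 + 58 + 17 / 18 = -617 / 6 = -102.83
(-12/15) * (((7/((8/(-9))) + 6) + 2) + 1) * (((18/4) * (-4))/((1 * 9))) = 9/5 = 1.80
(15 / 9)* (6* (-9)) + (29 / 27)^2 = -64769 / 729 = -88.85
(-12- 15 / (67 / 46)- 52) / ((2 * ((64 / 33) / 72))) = -739233 / 536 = -1379.17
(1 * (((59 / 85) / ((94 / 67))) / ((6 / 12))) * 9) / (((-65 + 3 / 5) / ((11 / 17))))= -391347 / 4373726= -0.09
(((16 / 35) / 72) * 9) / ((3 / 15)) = 2 / 7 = 0.29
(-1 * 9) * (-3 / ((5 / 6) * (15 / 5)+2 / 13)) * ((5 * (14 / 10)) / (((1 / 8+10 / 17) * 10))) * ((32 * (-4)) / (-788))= 3564288 / 2197535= 1.62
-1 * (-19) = 19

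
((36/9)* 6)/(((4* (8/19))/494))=14079/2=7039.50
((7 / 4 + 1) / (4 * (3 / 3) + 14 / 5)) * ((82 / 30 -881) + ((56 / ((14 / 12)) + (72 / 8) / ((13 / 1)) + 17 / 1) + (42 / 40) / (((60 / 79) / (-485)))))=-50899541 / 84864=-599.78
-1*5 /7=-5 /7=-0.71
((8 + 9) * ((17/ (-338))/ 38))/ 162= -289/ 2080728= -0.00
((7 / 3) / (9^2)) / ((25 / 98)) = 686 / 6075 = 0.11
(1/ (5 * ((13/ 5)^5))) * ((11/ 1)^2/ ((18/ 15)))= 0.17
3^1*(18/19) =54/19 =2.84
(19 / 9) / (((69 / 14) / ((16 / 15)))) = 4256 / 9315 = 0.46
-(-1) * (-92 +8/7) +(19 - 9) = -566/7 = -80.86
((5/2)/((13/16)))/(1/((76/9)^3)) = 17559040/9477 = 1852.81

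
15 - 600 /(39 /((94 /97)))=115 /1261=0.09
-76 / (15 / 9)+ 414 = 1842 / 5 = 368.40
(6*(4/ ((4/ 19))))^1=114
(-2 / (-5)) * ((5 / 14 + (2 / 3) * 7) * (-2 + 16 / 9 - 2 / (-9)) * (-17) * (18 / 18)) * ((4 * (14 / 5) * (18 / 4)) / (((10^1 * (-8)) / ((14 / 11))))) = 0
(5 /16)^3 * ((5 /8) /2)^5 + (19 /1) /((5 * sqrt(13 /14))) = 390625 /4294967296 + 19 * sqrt(182) /65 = 3.94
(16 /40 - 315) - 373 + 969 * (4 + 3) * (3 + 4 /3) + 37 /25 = 717672 /25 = 28706.88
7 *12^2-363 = 645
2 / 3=0.67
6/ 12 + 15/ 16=23/ 16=1.44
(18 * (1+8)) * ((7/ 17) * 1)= 1134/ 17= 66.71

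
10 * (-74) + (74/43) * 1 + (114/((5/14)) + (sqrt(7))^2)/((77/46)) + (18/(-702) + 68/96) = -542.72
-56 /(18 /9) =-28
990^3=970299000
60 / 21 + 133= 951 / 7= 135.86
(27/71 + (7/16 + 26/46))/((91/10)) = 180675/1188824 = 0.15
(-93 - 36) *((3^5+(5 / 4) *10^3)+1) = -192726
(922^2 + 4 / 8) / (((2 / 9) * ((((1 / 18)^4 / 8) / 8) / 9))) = 231306115463424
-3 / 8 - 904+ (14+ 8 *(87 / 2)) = -4339 / 8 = -542.38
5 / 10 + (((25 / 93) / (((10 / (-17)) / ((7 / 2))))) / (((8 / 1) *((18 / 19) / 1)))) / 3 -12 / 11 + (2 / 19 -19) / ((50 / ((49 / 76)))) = -14436650363 / 15953889600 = -0.90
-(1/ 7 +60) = -60.14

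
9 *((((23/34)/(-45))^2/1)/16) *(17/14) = 529/3427200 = 0.00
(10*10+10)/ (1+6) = 110/ 7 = 15.71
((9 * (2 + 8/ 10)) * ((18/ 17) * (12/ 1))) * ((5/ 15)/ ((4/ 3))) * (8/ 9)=71.15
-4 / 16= -1 / 4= -0.25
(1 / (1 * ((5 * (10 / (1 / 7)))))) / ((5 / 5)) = 1 / 350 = 0.00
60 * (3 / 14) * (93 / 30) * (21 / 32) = 837 / 32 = 26.16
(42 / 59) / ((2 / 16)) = 336 / 59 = 5.69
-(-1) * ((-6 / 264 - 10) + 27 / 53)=-22185 / 2332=-9.51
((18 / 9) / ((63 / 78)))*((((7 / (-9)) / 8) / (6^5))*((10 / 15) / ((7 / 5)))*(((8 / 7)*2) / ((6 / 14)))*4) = -0.00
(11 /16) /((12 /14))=77 /96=0.80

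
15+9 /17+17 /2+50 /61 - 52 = -56311 /2074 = -27.15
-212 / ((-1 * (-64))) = -53 / 16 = -3.31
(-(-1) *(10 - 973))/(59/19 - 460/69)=54891/203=270.40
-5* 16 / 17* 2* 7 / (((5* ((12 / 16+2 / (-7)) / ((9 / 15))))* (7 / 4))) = -10752 / 1105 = -9.73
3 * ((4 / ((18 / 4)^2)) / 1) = 16 / 27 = 0.59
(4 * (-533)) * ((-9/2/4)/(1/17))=40774.50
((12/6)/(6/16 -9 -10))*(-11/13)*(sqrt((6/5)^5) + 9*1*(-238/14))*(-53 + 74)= -565488/1937 + 133056*sqrt(30)/242125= -288.93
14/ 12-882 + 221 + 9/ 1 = -3905/ 6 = -650.83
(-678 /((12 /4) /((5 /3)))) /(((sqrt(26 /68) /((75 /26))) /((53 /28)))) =-748625 * sqrt(442) /4732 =-3326.06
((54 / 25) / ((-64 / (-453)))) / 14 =1.09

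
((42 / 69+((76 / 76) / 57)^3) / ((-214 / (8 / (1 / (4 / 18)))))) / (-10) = 2074180 / 4101839757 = 0.00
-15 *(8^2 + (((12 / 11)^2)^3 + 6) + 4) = -2011222470 / 1771561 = -1135.28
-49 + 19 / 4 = -177 / 4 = -44.25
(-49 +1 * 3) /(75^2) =-46 /5625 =-0.01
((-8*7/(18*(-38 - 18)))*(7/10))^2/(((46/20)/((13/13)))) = 49/74520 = 0.00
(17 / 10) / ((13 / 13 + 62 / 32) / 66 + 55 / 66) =2992 / 1545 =1.94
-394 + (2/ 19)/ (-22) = -82347/ 209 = -394.00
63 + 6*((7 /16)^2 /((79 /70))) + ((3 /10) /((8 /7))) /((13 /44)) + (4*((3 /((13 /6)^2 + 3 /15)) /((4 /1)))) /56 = 131568788943 /2026722880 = 64.92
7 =7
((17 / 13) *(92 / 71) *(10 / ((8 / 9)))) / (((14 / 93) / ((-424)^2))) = 147086880480 / 6461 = 22765342.90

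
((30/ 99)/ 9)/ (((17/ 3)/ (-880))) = -800/ 153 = -5.23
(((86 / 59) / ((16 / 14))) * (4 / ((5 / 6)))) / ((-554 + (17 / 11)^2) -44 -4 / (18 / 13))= -0.01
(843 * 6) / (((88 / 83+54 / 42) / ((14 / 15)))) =13713924 / 6815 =2012.31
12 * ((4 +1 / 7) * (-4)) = -1392 / 7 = -198.86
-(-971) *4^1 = 3884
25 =25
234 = 234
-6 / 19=-0.32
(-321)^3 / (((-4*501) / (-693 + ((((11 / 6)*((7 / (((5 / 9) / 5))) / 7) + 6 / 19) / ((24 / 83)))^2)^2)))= 1076956870740422802007851 / 5705198993408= 188767626157.26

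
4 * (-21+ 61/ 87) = -7064/ 87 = -81.20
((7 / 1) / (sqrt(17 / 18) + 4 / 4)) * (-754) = -95004 + 15834 * sqrt(34) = -2676.71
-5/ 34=-0.15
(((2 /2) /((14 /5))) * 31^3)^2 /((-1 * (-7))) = 22187592025 /1372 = 16171714.30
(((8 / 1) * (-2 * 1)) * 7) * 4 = -448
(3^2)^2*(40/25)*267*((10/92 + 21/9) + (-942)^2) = 3531157623684/115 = 30705718466.82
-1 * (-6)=6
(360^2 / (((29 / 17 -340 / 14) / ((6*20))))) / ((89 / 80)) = -148055040000 / 239143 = -619106.73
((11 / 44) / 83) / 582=1 / 193224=0.00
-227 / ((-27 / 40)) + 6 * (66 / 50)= 232346 / 675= 344.22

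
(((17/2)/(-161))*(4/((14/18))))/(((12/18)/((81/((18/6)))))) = -11.00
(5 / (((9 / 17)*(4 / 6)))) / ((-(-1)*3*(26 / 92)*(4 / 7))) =13685 / 468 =29.24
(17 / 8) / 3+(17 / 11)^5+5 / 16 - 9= 6470603 / 7730448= 0.84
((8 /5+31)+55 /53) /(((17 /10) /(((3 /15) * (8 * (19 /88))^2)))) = 6435908 /545105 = 11.81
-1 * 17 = -17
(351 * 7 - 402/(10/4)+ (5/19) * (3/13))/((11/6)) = 17015292/13585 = 1252.51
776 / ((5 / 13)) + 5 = 10113 / 5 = 2022.60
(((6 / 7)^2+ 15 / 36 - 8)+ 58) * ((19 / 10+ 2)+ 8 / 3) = 5925169 / 17640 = 335.89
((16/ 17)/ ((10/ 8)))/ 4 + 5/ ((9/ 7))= 3119/ 765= 4.08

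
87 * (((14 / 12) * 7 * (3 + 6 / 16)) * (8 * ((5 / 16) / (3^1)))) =1998.28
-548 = -548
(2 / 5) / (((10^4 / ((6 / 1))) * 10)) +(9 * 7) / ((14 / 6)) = 3375003 / 125000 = 27.00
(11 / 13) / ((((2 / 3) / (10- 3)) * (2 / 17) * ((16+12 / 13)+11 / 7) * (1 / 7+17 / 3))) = 343 / 488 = 0.70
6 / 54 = 1 / 9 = 0.11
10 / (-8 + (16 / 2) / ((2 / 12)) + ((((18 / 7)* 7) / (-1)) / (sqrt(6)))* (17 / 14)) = 3570* sqrt(6) / 148997 + 39200 / 148997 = 0.32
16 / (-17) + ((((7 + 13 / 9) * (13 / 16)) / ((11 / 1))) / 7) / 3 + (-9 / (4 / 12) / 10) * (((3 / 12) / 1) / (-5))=-5488589 / 7068600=-0.78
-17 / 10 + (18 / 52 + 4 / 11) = -708 / 715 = -0.99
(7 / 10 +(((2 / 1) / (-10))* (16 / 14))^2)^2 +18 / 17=165788033 / 102042500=1.62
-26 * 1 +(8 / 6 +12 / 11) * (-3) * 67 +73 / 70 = -394417 / 770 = -512.23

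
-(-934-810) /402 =4.34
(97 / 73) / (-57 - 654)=-97 / 51903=-0.00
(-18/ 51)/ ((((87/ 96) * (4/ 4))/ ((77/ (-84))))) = 176/ 493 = 0.36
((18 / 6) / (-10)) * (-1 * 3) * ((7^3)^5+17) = 4272805358964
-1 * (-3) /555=1 /185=0.01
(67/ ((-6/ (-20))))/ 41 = 670/ 123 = 5.45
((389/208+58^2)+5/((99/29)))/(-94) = -35.82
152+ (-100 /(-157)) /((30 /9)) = 23894 /157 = 152.19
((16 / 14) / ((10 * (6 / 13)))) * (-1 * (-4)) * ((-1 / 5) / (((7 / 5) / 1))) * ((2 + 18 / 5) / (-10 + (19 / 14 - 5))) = 832 / 14325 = 0.06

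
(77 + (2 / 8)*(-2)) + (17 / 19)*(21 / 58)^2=4897071 / 63916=76.62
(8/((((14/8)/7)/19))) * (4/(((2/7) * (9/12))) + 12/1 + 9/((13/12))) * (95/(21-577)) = -21948800/5421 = -4048.85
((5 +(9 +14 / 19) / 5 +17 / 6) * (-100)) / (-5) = 11150 / 57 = 195.61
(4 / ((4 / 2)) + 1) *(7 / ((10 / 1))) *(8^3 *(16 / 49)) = 12288 / 35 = 351.09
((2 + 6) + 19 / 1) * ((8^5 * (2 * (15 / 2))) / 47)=13271040 / 47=282362.55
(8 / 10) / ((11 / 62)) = 248 / 55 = 4.51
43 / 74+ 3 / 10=163 / 185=0.88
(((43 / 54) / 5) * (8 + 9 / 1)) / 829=731 / 223830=0.00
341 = 341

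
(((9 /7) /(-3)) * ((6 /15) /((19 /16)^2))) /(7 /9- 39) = 1728 /543305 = 0.00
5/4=1.25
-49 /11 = -4.45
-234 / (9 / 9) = -234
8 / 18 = 4 / 9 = 0.44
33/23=1.43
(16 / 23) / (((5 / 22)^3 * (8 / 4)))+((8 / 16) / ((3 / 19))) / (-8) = 4034207 / 138000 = 29.23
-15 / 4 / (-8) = 15 / 32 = 0.47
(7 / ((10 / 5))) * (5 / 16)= 35 / 32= 1.09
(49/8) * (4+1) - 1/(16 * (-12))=5881/192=30.63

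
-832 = -832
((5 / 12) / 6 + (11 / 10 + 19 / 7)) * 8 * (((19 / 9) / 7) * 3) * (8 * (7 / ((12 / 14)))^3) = 446473153 / 3645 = 122489.21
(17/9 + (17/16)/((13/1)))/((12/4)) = 3689/5616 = 0.66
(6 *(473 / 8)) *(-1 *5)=-7095 / 4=-1773.75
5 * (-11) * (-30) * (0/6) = 0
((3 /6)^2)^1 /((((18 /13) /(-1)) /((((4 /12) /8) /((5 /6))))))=-13 /1440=-0.01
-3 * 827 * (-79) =195999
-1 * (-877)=877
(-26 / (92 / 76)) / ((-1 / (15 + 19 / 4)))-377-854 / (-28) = 1787 / 23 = 77.70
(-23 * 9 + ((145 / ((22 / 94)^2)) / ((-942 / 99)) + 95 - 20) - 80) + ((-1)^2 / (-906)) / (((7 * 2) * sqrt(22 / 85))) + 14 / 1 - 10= -1679347 / 3454 - sqrt(1870) / 279048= -486.20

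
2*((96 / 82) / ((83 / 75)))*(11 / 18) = 4400 / 3403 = 1.29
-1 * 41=-41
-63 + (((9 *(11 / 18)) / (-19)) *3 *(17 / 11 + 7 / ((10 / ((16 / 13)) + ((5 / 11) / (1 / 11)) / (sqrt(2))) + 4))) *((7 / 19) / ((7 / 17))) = -402100329 / 6215698 + 314160 *sqrt(2) / 3107849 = -64.55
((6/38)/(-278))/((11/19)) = -3/3058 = -0.00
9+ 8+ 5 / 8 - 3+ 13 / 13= 125 / 8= 15.62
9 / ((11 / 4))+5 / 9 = 379 / 99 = 3.83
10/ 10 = 1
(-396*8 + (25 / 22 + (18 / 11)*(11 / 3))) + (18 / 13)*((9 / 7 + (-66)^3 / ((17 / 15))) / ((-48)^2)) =-7216973509 / 2178176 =-3313.31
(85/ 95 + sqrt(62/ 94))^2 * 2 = 68 * sqrt(1457)/ 893 + 49548/ 16967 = 5.83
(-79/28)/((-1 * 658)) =0.00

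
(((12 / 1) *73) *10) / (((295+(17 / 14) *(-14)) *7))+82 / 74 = 201953 / 36001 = 5.61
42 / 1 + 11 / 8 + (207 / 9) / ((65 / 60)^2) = 85139 / 1352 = 62.97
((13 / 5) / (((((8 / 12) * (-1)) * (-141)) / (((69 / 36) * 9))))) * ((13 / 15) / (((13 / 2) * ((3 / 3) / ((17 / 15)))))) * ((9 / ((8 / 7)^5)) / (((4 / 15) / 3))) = 2306609487 / 616038400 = 3.74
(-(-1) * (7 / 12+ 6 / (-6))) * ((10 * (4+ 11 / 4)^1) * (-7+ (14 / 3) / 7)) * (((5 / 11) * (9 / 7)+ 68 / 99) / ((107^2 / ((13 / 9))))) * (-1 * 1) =-5440175 / 190419768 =-0.03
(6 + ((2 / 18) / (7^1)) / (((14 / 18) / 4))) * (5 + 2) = 298 / 7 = 42.57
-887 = -887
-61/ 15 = -4.07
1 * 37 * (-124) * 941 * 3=-12951924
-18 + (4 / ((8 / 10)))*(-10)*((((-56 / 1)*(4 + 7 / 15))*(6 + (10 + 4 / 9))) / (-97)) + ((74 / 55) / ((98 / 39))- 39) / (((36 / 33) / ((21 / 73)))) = -28752266609 / 13383090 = -2148.40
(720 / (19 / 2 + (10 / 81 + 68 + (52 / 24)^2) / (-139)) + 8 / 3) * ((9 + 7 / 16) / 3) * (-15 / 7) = -9485796595 / 16978458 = -558.70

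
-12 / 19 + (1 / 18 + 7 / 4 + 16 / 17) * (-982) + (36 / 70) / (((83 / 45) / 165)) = -8957995681 / 3377934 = -2651.92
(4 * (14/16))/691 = 0.01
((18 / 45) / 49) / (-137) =-2 / 33565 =-0.00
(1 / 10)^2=1 / 100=0.01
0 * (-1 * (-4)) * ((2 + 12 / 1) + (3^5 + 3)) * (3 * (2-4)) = 0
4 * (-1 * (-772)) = 3088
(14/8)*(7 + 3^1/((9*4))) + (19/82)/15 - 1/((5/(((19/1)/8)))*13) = 12.37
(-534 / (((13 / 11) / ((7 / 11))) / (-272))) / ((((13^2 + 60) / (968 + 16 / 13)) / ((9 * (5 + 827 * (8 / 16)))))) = 48252155414400 / 38701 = 1246793504.42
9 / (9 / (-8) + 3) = 24 / 5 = 4.80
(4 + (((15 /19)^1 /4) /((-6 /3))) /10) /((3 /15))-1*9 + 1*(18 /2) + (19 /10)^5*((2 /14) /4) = 1108420881 /53200000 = 20.83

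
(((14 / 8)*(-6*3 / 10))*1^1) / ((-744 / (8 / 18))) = 7 / 3720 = 0.00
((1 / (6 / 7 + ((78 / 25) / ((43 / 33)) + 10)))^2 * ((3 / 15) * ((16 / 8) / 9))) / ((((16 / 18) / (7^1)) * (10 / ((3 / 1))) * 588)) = 323575 / 318197744768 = 0.00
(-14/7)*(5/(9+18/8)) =-8/9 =-0.89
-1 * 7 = -7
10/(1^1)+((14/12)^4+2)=17953/1296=13.85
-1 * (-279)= 279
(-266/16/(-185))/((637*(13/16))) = 38/218855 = 0.00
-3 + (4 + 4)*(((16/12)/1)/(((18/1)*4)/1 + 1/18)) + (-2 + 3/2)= -3.35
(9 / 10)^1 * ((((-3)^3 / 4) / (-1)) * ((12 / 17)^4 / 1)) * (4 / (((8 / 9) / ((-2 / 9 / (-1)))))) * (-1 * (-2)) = 1259712 / 417605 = 3.02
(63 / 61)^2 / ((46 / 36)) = 71442 / 85583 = 0.83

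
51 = 51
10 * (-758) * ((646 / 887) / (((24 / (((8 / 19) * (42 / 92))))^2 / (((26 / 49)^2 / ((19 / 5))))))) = -217773400 / 8300085647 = -0.03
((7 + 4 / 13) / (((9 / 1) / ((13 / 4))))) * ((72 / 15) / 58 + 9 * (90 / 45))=8303 / 174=47.72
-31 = -31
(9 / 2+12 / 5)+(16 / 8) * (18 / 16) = 183 / 20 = 9.15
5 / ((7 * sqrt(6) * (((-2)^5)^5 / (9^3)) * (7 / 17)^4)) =-101478015 * sqrt(6) / 1127898677248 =-0.00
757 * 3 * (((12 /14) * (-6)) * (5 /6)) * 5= -340650 /7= -48664.29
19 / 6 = 3.17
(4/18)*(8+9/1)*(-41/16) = -697/72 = -9.68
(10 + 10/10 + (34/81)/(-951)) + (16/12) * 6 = 1463555/77031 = 19.00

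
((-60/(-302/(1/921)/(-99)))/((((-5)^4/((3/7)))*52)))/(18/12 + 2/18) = -2673/15292015375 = -0.00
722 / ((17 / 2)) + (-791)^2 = 625765.94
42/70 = 3/5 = 0.60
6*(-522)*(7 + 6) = -40716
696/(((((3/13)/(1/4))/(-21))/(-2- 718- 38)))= 12002172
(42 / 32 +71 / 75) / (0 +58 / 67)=181637 / 69600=2.61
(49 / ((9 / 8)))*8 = 3136 / 9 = 348.44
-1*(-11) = 11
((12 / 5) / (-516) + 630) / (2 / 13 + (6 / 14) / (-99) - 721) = -406753347 / 465413510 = -0.87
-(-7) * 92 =644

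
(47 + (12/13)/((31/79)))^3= 7867537892369/65450827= 120205.32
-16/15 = -1.07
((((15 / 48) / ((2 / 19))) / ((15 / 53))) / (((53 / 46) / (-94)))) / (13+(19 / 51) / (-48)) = -2094978 / 31805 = -65.87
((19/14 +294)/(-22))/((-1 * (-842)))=-4135/259336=-0.02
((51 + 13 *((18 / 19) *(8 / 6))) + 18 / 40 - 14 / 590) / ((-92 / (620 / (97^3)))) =-47155247 / 94125791836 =-0.00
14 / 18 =7 / 9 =0.78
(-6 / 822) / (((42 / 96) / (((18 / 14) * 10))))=-1440 / 6713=-0.21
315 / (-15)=-21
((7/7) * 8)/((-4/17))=-34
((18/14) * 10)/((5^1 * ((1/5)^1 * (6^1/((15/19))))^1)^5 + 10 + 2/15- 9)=843750/1664012903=0.00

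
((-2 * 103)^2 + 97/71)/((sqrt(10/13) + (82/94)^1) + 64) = 1871044647589/2859669911 - 2218611359 * sqrt(130)/2859669911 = 645.44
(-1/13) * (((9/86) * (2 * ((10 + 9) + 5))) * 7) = -1512/559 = -2.70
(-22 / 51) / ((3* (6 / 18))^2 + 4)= -22 / 255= -0.09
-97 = -97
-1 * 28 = -28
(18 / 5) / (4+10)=9 / 35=0.26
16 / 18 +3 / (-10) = 53 / 90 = 0.59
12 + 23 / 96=1175 / 96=12.24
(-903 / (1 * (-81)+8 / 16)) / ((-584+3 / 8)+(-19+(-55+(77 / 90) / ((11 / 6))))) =-30960 / 1813757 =-0.02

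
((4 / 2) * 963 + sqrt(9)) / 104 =18.55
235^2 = 55225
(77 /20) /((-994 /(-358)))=1969 /1420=1.39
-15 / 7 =-2.14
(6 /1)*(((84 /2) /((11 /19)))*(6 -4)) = 9576 /11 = 870.55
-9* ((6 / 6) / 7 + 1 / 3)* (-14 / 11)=60 / 11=5.45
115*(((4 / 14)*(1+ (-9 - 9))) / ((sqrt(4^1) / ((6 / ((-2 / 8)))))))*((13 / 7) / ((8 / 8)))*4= 2439840 / 49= 49792.65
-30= -30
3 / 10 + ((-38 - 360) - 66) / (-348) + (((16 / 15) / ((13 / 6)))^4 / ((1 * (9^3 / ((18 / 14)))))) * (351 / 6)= 283637701 / 173013750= 1.64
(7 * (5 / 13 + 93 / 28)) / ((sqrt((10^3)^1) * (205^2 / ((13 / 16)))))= 1349 * sqrt(10) / 268960000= 0.00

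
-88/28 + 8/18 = -170/63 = -2.70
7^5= 16807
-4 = -4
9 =9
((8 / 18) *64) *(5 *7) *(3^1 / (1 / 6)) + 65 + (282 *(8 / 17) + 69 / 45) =4620406 / 255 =18119.24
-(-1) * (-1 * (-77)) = 77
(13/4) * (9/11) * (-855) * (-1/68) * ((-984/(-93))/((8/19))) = 77927265/92752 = 840.17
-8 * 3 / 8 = -3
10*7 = 70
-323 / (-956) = 323 / 956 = 0.34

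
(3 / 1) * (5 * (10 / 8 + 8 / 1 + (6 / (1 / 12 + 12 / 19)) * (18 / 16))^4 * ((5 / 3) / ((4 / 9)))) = 6866246.46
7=7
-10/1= -10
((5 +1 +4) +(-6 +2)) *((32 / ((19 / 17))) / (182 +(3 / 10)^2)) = 326400 / 345971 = 0.94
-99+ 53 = -46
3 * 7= 21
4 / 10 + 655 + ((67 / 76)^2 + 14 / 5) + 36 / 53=1009696513 / 1530640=659.66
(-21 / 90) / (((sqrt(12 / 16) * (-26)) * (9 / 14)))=49 * sqrt(3) / 5265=0.02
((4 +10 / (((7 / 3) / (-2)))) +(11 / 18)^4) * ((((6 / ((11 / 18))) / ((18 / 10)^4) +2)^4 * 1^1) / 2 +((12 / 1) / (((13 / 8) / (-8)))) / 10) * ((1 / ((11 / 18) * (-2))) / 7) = 8431611162448205035253 / 521537422702204354446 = 16.17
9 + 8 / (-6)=23 / 3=7.67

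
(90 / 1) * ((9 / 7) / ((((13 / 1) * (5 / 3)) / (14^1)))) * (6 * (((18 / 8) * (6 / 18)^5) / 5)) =54 / 65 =0.83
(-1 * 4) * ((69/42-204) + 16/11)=61878/77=803.61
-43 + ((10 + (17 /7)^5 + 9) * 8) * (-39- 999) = -14442956461 /16807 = -859341.73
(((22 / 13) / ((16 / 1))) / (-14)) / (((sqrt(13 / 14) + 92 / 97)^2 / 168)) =-523401998427 / 189800533 + 38792253192*sqrt(182) / 189800533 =-0.35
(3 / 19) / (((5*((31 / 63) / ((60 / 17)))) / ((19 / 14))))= 162 / 527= 0.31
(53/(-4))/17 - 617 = -42009/68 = -617.78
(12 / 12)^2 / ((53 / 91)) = 91 / 53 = 1.72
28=28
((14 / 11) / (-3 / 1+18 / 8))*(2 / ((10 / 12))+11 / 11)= -952 / 165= -5.77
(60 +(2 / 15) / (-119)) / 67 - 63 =-7427387 / 119595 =-62.10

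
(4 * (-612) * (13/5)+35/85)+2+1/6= -3244733/510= -6362.22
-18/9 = -2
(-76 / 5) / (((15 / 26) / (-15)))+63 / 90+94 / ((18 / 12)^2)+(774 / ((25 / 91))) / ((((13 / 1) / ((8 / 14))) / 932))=52135451 / 450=115856.56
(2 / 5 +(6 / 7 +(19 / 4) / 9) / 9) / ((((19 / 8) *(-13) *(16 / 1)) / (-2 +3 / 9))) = 6281 / 3361176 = 0.00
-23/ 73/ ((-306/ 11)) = 253/ 22338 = 0.01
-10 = -10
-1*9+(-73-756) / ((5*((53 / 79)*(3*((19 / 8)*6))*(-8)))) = -750179 / 90630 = -8.28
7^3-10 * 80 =-457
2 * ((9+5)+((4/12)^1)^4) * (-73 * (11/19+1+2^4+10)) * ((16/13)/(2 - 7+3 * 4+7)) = -4960.09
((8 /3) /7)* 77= 88 /3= 29.33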